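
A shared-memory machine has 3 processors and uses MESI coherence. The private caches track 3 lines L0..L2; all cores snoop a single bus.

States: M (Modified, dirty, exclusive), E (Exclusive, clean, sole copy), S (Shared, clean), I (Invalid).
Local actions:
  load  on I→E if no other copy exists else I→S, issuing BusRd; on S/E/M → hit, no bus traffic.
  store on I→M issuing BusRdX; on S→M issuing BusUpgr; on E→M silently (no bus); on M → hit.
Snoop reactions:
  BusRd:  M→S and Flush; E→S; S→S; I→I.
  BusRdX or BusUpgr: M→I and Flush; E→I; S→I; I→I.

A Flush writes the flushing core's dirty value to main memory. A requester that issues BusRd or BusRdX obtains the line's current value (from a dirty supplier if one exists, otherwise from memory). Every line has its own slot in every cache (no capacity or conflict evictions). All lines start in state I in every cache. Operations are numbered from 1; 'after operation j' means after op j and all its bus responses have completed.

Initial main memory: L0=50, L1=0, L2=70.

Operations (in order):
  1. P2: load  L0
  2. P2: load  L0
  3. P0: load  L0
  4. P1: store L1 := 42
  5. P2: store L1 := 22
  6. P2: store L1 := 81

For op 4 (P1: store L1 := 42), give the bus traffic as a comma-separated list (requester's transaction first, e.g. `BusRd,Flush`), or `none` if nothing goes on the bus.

bus = BusRdX

  op1 P2: load  L0 → I/I/E on L0; bus BusRd; mem=50
  op2 P2: load  L0 → I/I/E on L0; bus (none); mem=50
  op3 P0: load  L0 → S/I/S on L0; bus BusRd; mem=50
  op4 P1: store L1 := 42 → I/M/I on L1; bus BusRdX; mem=0
  op5 P2: store L1 := 22 → I/I/M on L1; bus BusRdX Flush; mem=42
  op6 P2: store L1 := 81 → I/I/M on L1; bus (none); mem=42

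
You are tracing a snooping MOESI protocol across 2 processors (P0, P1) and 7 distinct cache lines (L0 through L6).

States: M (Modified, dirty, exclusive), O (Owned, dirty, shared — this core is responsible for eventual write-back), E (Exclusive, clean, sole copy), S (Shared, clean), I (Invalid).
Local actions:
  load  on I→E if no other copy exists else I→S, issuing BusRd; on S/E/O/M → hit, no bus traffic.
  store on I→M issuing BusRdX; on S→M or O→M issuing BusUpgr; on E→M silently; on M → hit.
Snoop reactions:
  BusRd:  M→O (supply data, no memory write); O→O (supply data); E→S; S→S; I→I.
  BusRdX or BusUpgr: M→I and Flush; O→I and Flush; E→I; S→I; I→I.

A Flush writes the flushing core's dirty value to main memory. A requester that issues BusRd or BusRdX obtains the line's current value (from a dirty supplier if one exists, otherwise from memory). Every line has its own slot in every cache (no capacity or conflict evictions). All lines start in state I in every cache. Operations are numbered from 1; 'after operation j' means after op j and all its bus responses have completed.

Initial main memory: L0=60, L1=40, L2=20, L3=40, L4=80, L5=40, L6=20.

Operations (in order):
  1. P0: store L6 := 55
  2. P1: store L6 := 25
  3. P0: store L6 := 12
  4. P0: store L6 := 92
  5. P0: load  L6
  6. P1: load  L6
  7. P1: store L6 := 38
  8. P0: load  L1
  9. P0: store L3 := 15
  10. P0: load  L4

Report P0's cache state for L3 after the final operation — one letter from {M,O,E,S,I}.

step 1: P0: store L6 := 55  ⟶  MI  (L6)  txn=BusRdX  M[L6]=20
step 2: P1: store L6 := 25  ⟶  IM  (L6)  txn=BusRdX+Flush  M[L6]=55
step 3: P0: store L6 := 12  ⟶  MI  (L6)  txn=BusRdX+Flush  M[L6]=25
step 4: P0: store L6 := 92  ⟶  MI  (L6)  txn=∅  M[L6]=25
step 5: P0: load  L6  ⟶  MI  (L6)  txn=∅  M[L6]=25
step 6: P1: load  L6  ⟶  OS  (L6)  txn=BusRd  M[L6]=25
step 7: P1: store L6 := 38  ⟶  IM  (L6)  txn=BusUpgr+Flush  M[L6]=92
step 8: P0: load  L1  ⟶  EI  (L1)  txn=BusRd  M[L1]=40
step 9: P0: store L3 := 15  ⟶  MI  (L3)  txn=BusRdX  M[L3]=40
step 10: P0: load  L4  ⟶  EI  (L4)  txn=BusRd  M[L4]=80

state = M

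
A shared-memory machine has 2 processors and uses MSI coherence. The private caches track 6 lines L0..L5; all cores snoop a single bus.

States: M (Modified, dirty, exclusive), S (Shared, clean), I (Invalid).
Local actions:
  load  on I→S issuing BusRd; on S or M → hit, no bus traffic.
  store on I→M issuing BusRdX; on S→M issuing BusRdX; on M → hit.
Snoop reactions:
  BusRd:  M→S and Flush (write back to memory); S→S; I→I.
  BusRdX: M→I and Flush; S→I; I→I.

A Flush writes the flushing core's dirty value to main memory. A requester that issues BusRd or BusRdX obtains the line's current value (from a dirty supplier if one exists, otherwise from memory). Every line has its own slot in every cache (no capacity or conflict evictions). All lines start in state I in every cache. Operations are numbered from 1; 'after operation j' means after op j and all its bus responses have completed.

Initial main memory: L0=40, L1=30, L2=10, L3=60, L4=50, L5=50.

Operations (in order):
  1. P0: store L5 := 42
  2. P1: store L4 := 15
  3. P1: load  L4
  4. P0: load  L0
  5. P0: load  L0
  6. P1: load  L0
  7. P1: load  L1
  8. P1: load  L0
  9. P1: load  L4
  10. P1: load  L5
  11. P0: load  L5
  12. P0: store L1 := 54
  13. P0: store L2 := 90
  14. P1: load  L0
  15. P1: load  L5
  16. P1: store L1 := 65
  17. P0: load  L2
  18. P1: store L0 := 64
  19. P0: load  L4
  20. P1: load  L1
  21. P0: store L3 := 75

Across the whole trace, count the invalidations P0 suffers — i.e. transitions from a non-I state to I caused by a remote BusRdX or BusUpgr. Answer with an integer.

1. P0: store L5 := 42  bus=[BusRdX]  L5: P0=M P1=I  mem[L5]=50
2. P1: store L4 := 15  bus=[BusRdX]  L4: P0=I P1=M  mem[L4]=50
3. P1: load  L4  bus=[-]  L4: P0=I P1=M  mem[L4]=50
4. P0: load  L0  bus=[BusRd]  L0: P0=S P1=I  mem[L0]=40
5. P0: load  L0  bus=[-]  L0: P0=S P1=I  mem[L0]=40
6. P1: load  L0  bus=[BusRd]  L0: P0=S P1=S  mem[L0]=40
7. P1: load  L1  bus=[BusRd]  L1: P0=I P1=S  mem[L1]=30
8. P1: load  L0  bus=[-]  L0: P0=S P1=S  mem[L0]=40
9. P1: load  L4  bus=[-]  L4: P0=I P1=M  mem[L4]=50
10. P1: load  L5  bus=[BusRd,Flush]  L5: P0=S P1=S  mem[L5]=42
11. P0: load  L5  bus=[-]  L5: P0=S P1=S  mem[L5]=42
12. P0: store L1 := 54  bus=[BusRdX]  L1: P0=M P1=I  mem[L1]=30
13. P0: store L2 := 90  bus=[BusRdX]  L2: P0=M P1=I  mem[L2]=10
14. P1: load  L0  bus=[-]  L0: P0=S P1=S  mem[L0]=40
15. P1: load  L5  bus=[-]  L5: P0=S P1=S  mem[L5]=42
16. P1: store L1 := 65  bus=[BusRdX,Flush]  L1: P0=I P1=M  mem[L1]=54
17. P0: load  L2  bus=[-]  L2: P0=M P1=I  mem[L2]=10
18. P1: store L0 := 64  bus=[BusRdX]  L0: P0=I P1=M  mem[L0]=40
19. P0: load  L4  bus=[BusRd,Flush]  L4: P0=S P1=S  mem[L4]=15
20. P1: load  L1  bus=[-]  L1: P0=I P1=M  mem[L1]=54
21. P0: store L3 := 75  bus=[BusRdX]  L3: P0=M P1=I  mem[L3]=60

invalidations = 2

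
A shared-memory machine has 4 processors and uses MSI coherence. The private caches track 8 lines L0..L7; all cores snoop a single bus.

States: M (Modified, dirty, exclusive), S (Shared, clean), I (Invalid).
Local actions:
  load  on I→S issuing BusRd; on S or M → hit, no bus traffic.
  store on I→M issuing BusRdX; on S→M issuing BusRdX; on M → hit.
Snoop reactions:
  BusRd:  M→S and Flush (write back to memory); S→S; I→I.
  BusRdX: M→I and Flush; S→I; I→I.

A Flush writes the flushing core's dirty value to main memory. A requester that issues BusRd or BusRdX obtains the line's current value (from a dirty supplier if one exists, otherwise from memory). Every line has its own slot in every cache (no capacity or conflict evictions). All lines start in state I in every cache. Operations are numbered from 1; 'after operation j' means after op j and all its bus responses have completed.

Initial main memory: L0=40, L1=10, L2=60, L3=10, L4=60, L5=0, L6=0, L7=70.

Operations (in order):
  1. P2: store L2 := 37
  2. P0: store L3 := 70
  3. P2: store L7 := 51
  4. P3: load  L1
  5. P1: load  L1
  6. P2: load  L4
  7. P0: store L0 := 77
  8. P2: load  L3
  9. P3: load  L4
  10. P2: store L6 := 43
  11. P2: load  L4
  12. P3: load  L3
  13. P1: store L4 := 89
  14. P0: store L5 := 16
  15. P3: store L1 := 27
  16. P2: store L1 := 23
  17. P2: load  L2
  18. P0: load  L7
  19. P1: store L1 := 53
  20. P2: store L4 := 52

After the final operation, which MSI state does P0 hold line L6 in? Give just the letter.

state = I

1. P2: store L2 := 37  bus=[BusRdX]  L2: P0=I P1=I P2=M P3=I  mem[L2]=60
2. P0: store L3 := 70  bus=[BusRdX]  L3: P0=M P1=I P2=I P3=I  mem[L3]=10
3. P2: store L7 := 51  bus=[BusRdX]  L7: P0=I P1=I P2=M P3=I  mem[L7]=70
4. P3: load  L1  bus=[BusRd]  L1: P0=I P1=I P2=I P3=S  mem[L1]=10
5. P1: load  L1  bus=[BusRd]  L1: P0=I P1=S P2=I P3=S  mem[L1]=10
6. P2: load  L4  bus=[BusRd]  L4: P0=I P1=I P2=S P3=I  mem[L4]=60
7. P0: store L0 := 77  bus=[BusRdX]  L0: P0=M P1=I P2=I P3=I  mem[L0]=40
8. P2: load  L3  bus=[BusRd,Flush]  L3: P0=S P1=I P2=S P3=I  mem[L3]=70
9. P3: load  L4  bus=[BusRd]  L4: P0=I P1=I P2=S P3=S  mem[L4]=60
10. P2: store L6 := 43  bus=[BusRdX]  L6: P0=I P1=I P2=M P3=I  mem[L6]=0
11. P2: load  L4  bus=[-]  L4: P0=I P1=I P2=S P3=S  mem[L4]=60
12. P3: load  L3  bus=[BusRd]  L3: P0=S P1=I P2=S P3=S  mem[L3]=70
13. P1: store L4 := 89  bus=[BusRdX]  L4: P0=I P1=M P2=I P3=I  mem[L4]=60
14. P0: store L5 := 16  bus=[BusRdX]  L5: P0=M P1=I P2=I P3=I  mem[L5]=0
15. P3: store L1 := 27  bus=[BusRdX]  L1: P0=I P1=I P2=I P3=M  mem[L1]=10
16. P2: store L1 := 23  bus=[BusRdX,Flush]  L1: P0=I P1=I P2=M P3=I  mem[L1]=27
17. P2: load  L2  bus=[-]  L2: P0=I P1=I P2=M P3=I  mem[L2]=60
18. P0: load  L7  bus=[BusRd,Flush]  L7: P0=S P1=I P2=S P3=I  mem[L7]=51
19. P1: store L1 := 53  bus=[BusRdX,Flush]  L1: P0=I P1=M P2=I P3=I  mem[L1]=23
20. P2: store L4 := 52  bus=[BusRdX,Flush]  L4: P0=I P1=I P2=M P3=I  mem[L4]=89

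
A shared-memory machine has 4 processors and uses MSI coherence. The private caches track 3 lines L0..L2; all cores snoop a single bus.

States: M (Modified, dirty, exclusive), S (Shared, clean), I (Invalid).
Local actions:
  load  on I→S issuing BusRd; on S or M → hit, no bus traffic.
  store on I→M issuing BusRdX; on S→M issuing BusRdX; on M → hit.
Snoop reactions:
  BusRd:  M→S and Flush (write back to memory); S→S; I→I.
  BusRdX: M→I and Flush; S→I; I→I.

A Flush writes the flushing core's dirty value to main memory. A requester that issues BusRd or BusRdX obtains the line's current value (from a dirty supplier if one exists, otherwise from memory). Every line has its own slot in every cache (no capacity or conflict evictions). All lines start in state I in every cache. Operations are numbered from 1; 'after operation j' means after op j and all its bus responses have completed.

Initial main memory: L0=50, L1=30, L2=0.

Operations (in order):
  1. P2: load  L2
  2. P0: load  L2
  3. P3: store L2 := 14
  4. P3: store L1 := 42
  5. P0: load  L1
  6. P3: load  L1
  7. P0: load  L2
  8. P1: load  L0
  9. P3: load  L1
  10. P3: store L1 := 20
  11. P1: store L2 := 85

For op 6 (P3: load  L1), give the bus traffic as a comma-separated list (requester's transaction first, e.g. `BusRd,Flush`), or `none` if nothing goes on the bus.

step 1: P2: load  L2  ⟶  IISI  (L2)  txn=BusRd  M[L2]=0
step 2: P0: load  L2  ⟶  SISI  (L2)  txn=BusRd  M[L2]=0
step 3: P3: store L2 := 14  ⟶  IIIM  (L2)  txn=BusRdX  M[L2]=0
step 4: P3: store L1 := 42  ⟶  IIIM  (L1)  txn=BusRdX  M[L1]=30
step 5: P0: load  L1  ⟶  SIIS  (L1)  txn=BusRd+Flush  M[L1]=42
step 6: P3: load  L1  ⟶  SIIS  (L1)  txn=∅  M[L1]=42
step 7: P0: load  L2  ⟶  SIIS  (L2)  txn=BusRd+Flush  M[L2]=14
step 8: P1: load  L0  ⟶  ISII  (L0)  txn=BusRd  M[L0]=50
step 9: P3: load  L1  ⟶  SIIS  (L1)  txn=∅  M[L1]=42
step 10: P3: store L1 := 20  ⟶  IIIM  (L1)  txn=BusRdX  M[L1]=42
step 11: P1: store L2 := 85  ⟶  IMII  (L2)  txn=BusRdX  M[L2]=14

bus = none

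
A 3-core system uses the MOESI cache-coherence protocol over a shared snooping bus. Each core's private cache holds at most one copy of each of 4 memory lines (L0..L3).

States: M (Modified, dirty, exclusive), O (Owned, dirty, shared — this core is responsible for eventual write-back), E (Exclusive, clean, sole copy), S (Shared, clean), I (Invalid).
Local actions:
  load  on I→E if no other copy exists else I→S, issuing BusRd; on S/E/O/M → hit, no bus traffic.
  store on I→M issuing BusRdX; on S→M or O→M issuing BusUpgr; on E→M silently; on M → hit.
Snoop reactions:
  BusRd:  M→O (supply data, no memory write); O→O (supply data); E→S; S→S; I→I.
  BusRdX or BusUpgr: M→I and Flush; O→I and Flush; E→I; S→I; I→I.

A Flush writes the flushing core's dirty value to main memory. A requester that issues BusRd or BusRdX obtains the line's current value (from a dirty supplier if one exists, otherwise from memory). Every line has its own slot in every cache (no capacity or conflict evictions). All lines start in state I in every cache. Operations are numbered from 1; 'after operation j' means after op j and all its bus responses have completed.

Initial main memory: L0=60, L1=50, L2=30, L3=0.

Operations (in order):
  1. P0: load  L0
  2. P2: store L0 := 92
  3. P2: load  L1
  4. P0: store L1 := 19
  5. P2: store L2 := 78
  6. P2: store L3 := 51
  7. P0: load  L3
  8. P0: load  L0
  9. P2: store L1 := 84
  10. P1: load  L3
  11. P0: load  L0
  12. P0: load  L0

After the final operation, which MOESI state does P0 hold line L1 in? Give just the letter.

state = I

1. P0: load  L0  bus=[BusRd]  L0: P0=E P1=I P2=I  mem[L0]=60
2. P2: store L0 := 92  bus=[BusRdX]  L0: P0=I P1=I P2=M  mem[L0]=60
3. P2: load  L1  bus=[BusRd]  L1: P0=I P1=I P2=E  mem[L1]=50
4. P0: store L1 := 19  bus=[BusRdX]  L1: P0=M P1=I P2=I  mem[L1]=50
5. P2: store L2 := 78  bus=[BusRdX]  L2: P0=I P1=I P2=M  mem[L2]=30
6. P2: store L3 := 51  bus=[BusRdX]  L3: P0=I P1=I P2=M  mem[L3]=0
7. P0: load  L3  bus=[BusRd]  L3: P0=S P1=I P2=O  mem[L3]=0
8. P0: load  L0  bus=[BusRd]  L0: P0=S P1=I P2=O  mem[L0]=60
9. P2: store L1 := 84  bus=[BusRdX,Flush]  L1: P0=I P1=I P2=M  mem[L1]=19
10. P1: load  L3  bus=[BusRd]  L3: P0=S P1=S P2=O  mem[L3]=0
11. P0: load  L0  bus=[-]  L0: P0=S P1=I P2=O  mem[L0]=60
12. P0: load  L0  bus=[-]  L0: P0=S P1=I P2=O  mem[L0]=60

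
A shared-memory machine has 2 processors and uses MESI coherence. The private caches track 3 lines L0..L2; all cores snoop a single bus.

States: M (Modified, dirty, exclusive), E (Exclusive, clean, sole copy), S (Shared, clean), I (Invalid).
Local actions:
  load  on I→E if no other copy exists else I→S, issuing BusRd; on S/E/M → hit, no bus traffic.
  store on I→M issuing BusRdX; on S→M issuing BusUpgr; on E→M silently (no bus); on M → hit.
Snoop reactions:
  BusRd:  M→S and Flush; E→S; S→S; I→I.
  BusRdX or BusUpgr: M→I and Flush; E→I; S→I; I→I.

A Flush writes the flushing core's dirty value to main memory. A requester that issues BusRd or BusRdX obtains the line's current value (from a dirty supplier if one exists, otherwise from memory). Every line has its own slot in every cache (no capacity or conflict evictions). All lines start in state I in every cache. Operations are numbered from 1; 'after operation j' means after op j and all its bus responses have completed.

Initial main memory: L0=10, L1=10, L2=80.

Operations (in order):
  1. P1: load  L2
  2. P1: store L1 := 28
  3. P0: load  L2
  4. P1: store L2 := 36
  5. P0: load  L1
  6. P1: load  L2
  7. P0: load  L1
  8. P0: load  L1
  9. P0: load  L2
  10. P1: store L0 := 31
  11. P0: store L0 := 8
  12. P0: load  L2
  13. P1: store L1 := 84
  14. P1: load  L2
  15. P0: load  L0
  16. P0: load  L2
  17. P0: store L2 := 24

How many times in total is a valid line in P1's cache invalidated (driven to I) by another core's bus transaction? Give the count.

1. P1: load  L2  bus=[BusRd]  L2: P0=I P1=E  mem[L2]=80
2. P1: store L1 := 28  bus=[BusRdX]  L1: P0=I P1=M  mem[L1]=10
3. P0: load  L2  bus=[BusRd]  L2: P0=S P1=S  mem[L2]=80
4. P1: store L2 := 36  bus=[BusUpgr]  L2: P0=I P1=M  mem[L2]=80
5. P0: load  L1  bus=[BusRd,Flush]  L1: P0=S P1=S  mem[L1]=28
6. P1: load  L2  bus=[-]  L2: P0=I P1=M  mem[L2]=80
7. P0: load  L1  bus=[-]  L1: P0=S P1=S  mem[L1]=28
8. P0: load  L1  bus=[-]  L1: P0=S P1=S  mem[L1]=28
9. P0: load  L2  bus=[BusRd,Flush]  L2: P0=S P1=S  mem[L2]=36
10. P1: store L0 := 31  bus=[BusRdX]  L0: P0=I P1=M  mem[L0]=10
11. P0: store L0 := 8  bus=[BusRdX,Flush]  L0: P0=M P1=I  mem[L0]=31
12. P0: load  L2  bus=[-]  L2: P0=S P1=S  mem[L2]=36
13. P1: store L1 := 84  bus=[BusUpgr]  L1: P0=I P1=M  mem[L1]=28
14. P1: load  L2  bus=[-]  L2: P0=S P1=S  mem[L2]=36
15. P0: load  L0  bus=[-]  L0: P0=M P1=I  mem[L0]=31
16. P0: load  L2  bus=[-]  L2: P0=S P1=S  mem[L2]=36
17. P0: store L2 := 24  bus=[BusUpgr]  L2: P0=M P1=I  mem[L2]=36

invalidations = 2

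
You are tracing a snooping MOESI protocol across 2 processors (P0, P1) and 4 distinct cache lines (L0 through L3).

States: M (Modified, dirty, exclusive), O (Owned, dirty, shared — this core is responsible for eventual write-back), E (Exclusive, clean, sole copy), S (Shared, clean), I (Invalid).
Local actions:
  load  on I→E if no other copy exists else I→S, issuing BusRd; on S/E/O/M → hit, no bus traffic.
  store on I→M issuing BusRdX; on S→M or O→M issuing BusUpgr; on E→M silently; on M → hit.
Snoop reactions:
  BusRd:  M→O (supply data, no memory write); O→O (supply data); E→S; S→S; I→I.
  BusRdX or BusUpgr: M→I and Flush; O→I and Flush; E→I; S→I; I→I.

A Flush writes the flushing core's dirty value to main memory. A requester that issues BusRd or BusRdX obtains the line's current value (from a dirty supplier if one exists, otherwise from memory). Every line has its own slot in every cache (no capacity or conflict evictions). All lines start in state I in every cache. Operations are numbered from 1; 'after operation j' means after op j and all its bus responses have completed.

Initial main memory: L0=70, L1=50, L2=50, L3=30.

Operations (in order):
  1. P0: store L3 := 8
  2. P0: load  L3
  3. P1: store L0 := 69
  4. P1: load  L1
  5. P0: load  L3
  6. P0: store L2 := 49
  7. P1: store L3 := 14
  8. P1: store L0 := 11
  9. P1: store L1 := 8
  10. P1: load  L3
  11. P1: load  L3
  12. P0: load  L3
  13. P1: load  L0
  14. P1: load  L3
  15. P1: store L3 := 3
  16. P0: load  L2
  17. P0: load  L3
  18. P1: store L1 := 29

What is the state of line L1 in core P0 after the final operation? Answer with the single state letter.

state = I

1. P0: store L3 := 8  bus=[BusRdX]  L3: P0=M P1=I  mem[L3]=30
2. P0: load  L3  bus=[-]  L3: P0=M P1=I  mem[L3]=30
3. P1: store L0 := 69  bus=[BusRdX]  L0: P0=I P1=M  mem[L0]=70
4. P1: load  L1  bus=[BusRd]  L1: P0=I P1=E  mem[L1]=50
5. P0: load  L3  bus=[-]  L3: P0=M P1=I  mem[L3]=30
6. P0: store L2 := 49  bus=[BusRdX]  L2: P0=M P1=I  mem[L2]=50
7. P1: store L3 := 14  bus=[BusRdX,Flush]  L3: P0=I P1=M  mem[L3]=8
8. P1: store L0 := 11  bus=[-]  L0: P0=I P1=M  mem[L0]=70
9. P1: store L1 := 8  bus=[-]  L1: P0=I P1=M  mem[L1]=50
10. P1: load  L3  bus=[-]  L3: P0=I P1=M  mem[L3]=8
11. P1: load  L3  bus=[-]  L3: P0=I P1=M  mem[L3]=8
12. P0: load  L3  bus=[BusRd]  L3: P0=S P1=O  mem[L3]=8
13. P1: load  L0  bus=[-]  L0: P0=I P1=M  mem[L0]=70
14. P1: load  L3  bus=[-]  L3: P0=S P1=O  mem[L3]=8
15. P1: store L3 := 3  bus=[BusUpgr]  L3: P0=I P1=M  mem[L3]=8
16. P0: load  L2  bus=[-]  L2: P0=M P1=I  mem[L2]=50
17. P0: load  L3  bus=[BusRd]  L3: P0=S P1=O  mem[L3]=8
18. P1: store L1 := 29  bus=[-]  L1: P0=I P1=M  mem[L1]=50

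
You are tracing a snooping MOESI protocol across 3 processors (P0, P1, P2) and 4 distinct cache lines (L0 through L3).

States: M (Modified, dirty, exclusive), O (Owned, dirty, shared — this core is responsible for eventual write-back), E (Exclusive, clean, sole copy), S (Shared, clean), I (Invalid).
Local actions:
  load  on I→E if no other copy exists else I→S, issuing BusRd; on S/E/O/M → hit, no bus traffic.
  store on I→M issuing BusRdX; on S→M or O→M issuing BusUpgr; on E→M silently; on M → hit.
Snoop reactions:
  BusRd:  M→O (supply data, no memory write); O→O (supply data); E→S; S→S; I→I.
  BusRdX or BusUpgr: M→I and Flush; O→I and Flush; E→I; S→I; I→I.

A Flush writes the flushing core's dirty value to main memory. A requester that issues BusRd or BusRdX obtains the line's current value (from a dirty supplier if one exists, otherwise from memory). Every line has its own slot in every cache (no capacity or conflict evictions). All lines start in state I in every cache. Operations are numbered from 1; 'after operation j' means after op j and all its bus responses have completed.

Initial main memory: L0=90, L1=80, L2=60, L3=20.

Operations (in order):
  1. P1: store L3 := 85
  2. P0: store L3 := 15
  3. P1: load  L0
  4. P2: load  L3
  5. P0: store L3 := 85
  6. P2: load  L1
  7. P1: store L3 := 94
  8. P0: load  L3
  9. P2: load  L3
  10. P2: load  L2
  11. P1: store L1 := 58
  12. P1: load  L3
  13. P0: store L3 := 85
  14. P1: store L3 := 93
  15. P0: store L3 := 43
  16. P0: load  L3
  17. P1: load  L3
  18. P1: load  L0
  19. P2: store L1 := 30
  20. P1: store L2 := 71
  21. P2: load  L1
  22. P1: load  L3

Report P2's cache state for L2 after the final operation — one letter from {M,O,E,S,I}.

1. P1: store L3 := 85  bus=[BusRdX]  L3: P0=I P1=M P2=I  mem[L3]=20
2. P0: store L3 := 15  bus=[BusRdX,Flush]  L3: P0=M P1=I P2=I  mem[L3]=85
3. P1: load  L0  bus=[BusRd]  L0: P0=I P1=E P2=I  mem[L0]=90
4. P2: load  L3  bus=[BusRd]  L3: P0=O P1=I P2=S  mem[L3]=85
5. P0: store L3 := 85  bus=[BusUpgr]  L3: P0=M P1=I P2=I  mem[L3]=85
6. P2: load  L1  bus=[BusRd]  L1: P0=I P1=I P2=E  mem[L1]=80
7. P1: store L3 := 94  bus=[BusRdX,Flush]  L3: P0=I P1=M P2=I  mem[L3]=85
8. P0: load  L3  bus=[BusRd]  L3: P0=S P1=O P2=I  mem[L3]=85
9. P2: load  L3  bus=[BusRd]  L3: P0=S P1=O P2=S  mem[L3]=85
10. P2: load  L2  bus=[BusRd]  L2: P0=I P1=I P2=E  mem[L2]=60
11. P1: store L1 := 58  bus=[BusRdX]  L1: P0=I P1=M P2=I  mem[L1]=80
12. P1: load  L3  bus=[-]  L3: P0=S P1=O P2=S  mem[L3]=85
13. P0: store L3 := 85  bus=[BusUpgr,Flush]  L3: P0=M P1=I P2=I  mem[L3]=94
14. P1: store L3 := 93  bus=[BusRdX,Flush]  L3: P0=I P1=M P2=I  mem[L3]=85
15. P0: store L3 := 43  bus=[BusRdX,Flush]  L3: P0=M P1=I P2=I  mem[L3]=93
16. P0: load  L3  bus=[-]  L3: P0=M P1=I P2=I  mem[L3]=93
17. P1: load  L3  bus=[BusRd]  L3: P0=O P1=S P2=I  mem[L3]=93
18. P1: load  L0  bus=[-]  L0: P0=I P1=E P2=I  mem[L0]=90
19. P2: store L1 := 30  bus=[BusRdX,Flush]  L1: P0=I P1=I P2=M  mem[L1]=58
20. P1: store L2 := 71  bus=[BusRdX]  L2: P0=I P1=M P2=I  mem[L2]=60
21. P2: load  L1  bus=[-]  L1: P0=I P1=I P2=M  mem[L1]=58
22. P1: load  L3  bus=[-]  L3: P0=O P1=S P2=I  mem[L3]=93

state = I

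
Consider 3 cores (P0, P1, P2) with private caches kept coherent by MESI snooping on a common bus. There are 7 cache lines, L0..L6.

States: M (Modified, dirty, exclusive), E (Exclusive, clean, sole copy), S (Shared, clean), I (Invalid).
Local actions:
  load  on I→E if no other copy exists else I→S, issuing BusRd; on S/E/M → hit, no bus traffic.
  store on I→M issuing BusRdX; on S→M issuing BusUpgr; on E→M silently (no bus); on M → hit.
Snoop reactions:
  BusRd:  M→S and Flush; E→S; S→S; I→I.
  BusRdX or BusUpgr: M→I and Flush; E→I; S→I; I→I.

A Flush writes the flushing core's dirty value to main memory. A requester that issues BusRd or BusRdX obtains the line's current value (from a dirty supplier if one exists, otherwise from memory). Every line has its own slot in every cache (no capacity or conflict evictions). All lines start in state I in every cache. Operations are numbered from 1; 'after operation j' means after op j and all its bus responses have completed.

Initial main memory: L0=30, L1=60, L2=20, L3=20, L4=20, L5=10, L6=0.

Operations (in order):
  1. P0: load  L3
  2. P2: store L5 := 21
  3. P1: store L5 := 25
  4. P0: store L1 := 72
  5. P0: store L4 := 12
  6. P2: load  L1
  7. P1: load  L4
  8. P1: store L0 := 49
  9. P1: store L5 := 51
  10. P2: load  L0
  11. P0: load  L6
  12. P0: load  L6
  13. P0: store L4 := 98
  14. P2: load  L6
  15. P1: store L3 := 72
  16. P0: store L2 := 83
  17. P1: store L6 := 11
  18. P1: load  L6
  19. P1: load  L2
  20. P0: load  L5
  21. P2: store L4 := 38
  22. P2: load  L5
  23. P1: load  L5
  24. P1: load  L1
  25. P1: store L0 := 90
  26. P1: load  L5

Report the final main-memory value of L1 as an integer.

1. P0: load  L3  bus=[BusRd]  L3: P0=E P1=I P2=I  mem[L3]=20
2. P2: store L5 := 21  bus=[BusRdX]  L5: P0=I P1=I P2=M  mem[L5]=10
3. P1: store L5 := 25  bus=[BusRdX,Flush]  L5: P0=I P1=M P2=I  mem[L5]=21
4. P0: store L1 := 72  bus=[BusRdX]  L1: P0=M P1=I P2=I  mem[L1]=60
5. P0: store L4 := 12  bus=[BusRdX]  L4: P0=M P1=I P2=I  mem[L4]=20
6. P2: load  L1  bus=[BusRd,Flush]  L1: P0=S P1=I P2=S  mem[L1]=72
7. P1: load  L4  bus=[BusRd,Flush]  L4: P0=S P1=S P2=I  mem[L4]=12
8. P1: store L0 := 49  bus=[BusRdX]  L0: P0=I P1=M P2=I  mem[L0]=30
9. P1: store L5 := 51  bus=[-]  L5: P0=I P1=M P2=I  mem[L5]=21
10. P2: load  L0  bus=[BusRd,Flush]  L0: P0=I P1=S P2=S  mem[L0]=49
11. P0: load  L6  bus=[BusRd]  L6: P0=E P1=I P2=I  mem[L6]=0
12. P0: load  L6  bus=[-]  L6: P0=E P1=I P2=I  mem[L6]=0
13. P0: store L4 := 98  bus=[BusUpgr]  L4: P0=M P1=I P2=I  mem[L4]=12
14. P2: load  L6  bus=[BusRd]  L6: P0=S P1=I P2=S  mem[L6]=0
15. P1: store L3 := 72  bus=[BusRdX]  L3: P0=I P1=M P2=I  mem[L3]=20
16. P0: store L2 := 83  bus=[BusRdX]  L2: P0=M P1=I P2=I  mem[L2]=20
17. P1: store L6 := 11  bus=[BusRdX]  L6: P0=I P1=M P2=I  mem[L6]=0
18. P1: load  L6  bus=[-]  L6: P0=I P1=M P2=I  mem[L6]=0
19. P1: load  L2  bus=[BusRd,Flush]  L2: P0=S P1=S P2=I  mem[L2]=83
20. P0: load  L5  bus=[BusRd,Flush]  L5: P0=S P1=S P2=I  mem[L5]=51
21. P2: store L4 := 38  bus=[BusRdX,Flush]  L4: P0=I P1=I P2=M  mem[L4]=98
22. P2: load  L5  bus=[BusRd]  L5: P0=S P1=S P2=S  mem[L5]=51
23. P1: load  L5  bus=[-]  L5: P0=S P1=S P2=S  mem[L5]=51
24. P1: load  L1  bus=[BusRd]  L1: P0=S P1=S P2=S  mem[L1]=72
25. P1: store L0 := 90  bus=[BusUpgr]  L0: P0=I P1=M P2=I  mem[L0]=49
26. P1: load  L5  bus=[-]  L5: P0=S P1=S P2=S  mem[L5]=51

memory[L1] = 72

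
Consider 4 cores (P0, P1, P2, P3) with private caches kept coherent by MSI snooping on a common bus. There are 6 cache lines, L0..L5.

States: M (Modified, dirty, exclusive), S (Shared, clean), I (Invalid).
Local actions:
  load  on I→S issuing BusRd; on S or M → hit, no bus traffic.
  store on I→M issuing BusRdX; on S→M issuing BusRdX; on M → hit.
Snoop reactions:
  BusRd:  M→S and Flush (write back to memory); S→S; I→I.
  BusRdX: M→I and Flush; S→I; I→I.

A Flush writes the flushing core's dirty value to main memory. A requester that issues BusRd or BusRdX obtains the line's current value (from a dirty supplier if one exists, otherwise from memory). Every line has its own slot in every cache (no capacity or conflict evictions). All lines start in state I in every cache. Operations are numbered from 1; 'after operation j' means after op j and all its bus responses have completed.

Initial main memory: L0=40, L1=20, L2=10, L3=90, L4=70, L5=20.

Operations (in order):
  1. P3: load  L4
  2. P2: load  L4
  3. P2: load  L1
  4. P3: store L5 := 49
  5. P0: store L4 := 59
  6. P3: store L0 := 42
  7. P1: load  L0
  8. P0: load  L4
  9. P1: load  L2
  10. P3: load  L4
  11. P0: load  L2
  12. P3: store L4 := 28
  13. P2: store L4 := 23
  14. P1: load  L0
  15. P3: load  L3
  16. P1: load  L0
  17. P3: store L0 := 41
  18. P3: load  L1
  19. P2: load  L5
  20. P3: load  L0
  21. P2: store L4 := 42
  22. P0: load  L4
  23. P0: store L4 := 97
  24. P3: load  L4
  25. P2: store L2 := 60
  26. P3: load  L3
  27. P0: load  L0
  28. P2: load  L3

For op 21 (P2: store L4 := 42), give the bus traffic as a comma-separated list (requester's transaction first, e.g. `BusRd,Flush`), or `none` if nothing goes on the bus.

bus = none

step 1: P3: load  L4  ⟶  IIIS  (L4)  txn=BusRd  M[L4]=70
step 2: P2: load  L4  ⟶  IISS  (L4)  txn=BusRd  M[L4]=70
step 3: P2: load  L1  ⟶  IISI  (L1)  txn=BusRd  M[L1]=20
step 4: P3: store L5 := 49  ⟶  IIIM  (L5)  txn=BusRdX  M[L5]=20
step 5: P0: store L4 := 59  ⟶  MIII  (L4)  txn=BusRdX  M[L4]=70
step 6: P3: store L0 := 42  ⟶  IIIM  (L0)  txn=BusRdX  M[L0]=40
step 7: P1: load  L0  ⟶  ISIS  (L0)  txn=BusRd+Flush  M[L0]=42
step 8: P0: load  L4  ⟶  MIII  (L4)  txn=∅  M[L4]=70
step 9: P1: load  L2  ⟶  ISII  (L2)  txn=BusRd  M[L2]=10
step 10: P3: load  L4  ⟶  SIIS  (L4)  txn=BusRd+Flush  M[L4]=59
step 11: P0: load  L2  ⟶  SSII  (L2)  txn=BusRd  M[L2]=10
step 12: P3: store L4 := 28  ⟶  IIIM  (L4)  txn=BusRdX  M[L4]=59
step 13: P2: store L4 := 23  ⟶  IIMI  (L4)  txn=BusRdX+Flush  M[L4]=28
step 14: P1: load  L0  ⟶  ISIS  (L0)  txn=∅  M[L0]=42
step 15: P3: load  L3  ⟶  IIIS  (L3)  txn=BusRd  M[L3]=90
step 16: P1: load  L0  ⟶  ISIS  (L0)  txn=∅  M[L0]=42
step 17: P3: store L0 := 41  ⟶  IIIM  (L0)  txn=BusRdX  M[L0]=42
step 18: P3: load  L1  ⟶  IISS  (L1)  txn=BusRd  M[L1]=20
step 19: P2: load  L5  ⟶  IISS  (L5)  txn=BusRd+Flush  M[L5]=49
step 20: P3: load  L0  ⟶  IIIM  (L0)  txn=∅  M[L0]=42
step 21: P2: store L4 := 42  ⟶  IIMI  (L4)  txn=∅  M[L4]=28
step 22: P0: load  L4  ⟶  SISI  (L4)  txn=BusRd+Flush  M[L4]=42
step 23: P0: store L4 := 97  ⟶  MIII  (L4)  txn=BusRdX  M[L4]=42
step 24: P3: load  L4  ⟶  SIIS  (L4)  txn=BusRd+Flush  M[L4]=97
step 25: P2: store L2 := 60  ⟶  IIMI  (L2)  txn=BusRdX  M[L2]=10
step 26: P3: load  L3  ⟶  IIIS  (L3)  txn=∅  M[L3]=90
step 27: P0: load  L0  ⟶  SIIS  (L0)  txn=BusRd+Flush  M[L0]=41
step 28: P2: load  L3  ⟶  IISS  (L3)  txn=BusRd  M[L3]=90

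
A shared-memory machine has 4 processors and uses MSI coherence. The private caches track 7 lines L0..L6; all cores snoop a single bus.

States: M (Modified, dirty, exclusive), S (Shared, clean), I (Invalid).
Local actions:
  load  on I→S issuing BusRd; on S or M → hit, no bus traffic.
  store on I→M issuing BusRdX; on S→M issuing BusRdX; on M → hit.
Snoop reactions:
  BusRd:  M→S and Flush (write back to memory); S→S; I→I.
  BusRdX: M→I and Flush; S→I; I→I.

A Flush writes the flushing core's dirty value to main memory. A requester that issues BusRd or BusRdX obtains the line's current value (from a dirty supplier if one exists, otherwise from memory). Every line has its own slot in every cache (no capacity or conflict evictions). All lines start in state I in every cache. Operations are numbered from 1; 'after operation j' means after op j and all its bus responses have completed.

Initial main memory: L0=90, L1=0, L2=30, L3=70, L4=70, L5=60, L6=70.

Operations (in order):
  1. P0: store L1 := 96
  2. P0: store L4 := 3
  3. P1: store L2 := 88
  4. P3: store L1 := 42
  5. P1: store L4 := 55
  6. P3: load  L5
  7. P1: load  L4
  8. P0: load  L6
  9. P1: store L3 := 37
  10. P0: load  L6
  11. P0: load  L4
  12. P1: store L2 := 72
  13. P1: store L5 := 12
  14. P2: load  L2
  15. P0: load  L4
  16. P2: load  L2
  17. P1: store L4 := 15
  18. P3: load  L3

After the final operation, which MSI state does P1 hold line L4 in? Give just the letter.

step 1: P0: store L1 := 96  ⟶  MIII  (L1)  txn=BusRdX  M[L1]=0
step 2: P0: store L4 := 3  ⟶  MIII  (L4)  txn=BusRdX  M[L4]=70
step 3: P1: store L2 := 88  ⟶  IMII  (L2)  txn=BusRdX  M[L2]=30
step 4: P3: store L1 := 42  ⟶  IIIM  (L1)  txn=BusRdX+Flush  M[L1]=96
step 5: P1: store L4 := 55  ⟶  IMII  (L4)  txn=BusRdX+Flush  M[L4]=3
step 6: P3: load  L5  ⟶  IIIS  (L5)  txn=BusRd  M[L5]=60
step 7: P1: load  L4  ⟶  IMII  (L4)  txn=∅  M[L4]=3
step 8: P0: load  L6  ⟶  SIII  (L6)  txn=BusRd  M[L6]=70
step 9: P1: store L3 := 37  ⟶  IMII  (L3)  txn=BusRdX  M[L3]=70
step 10: P0: load  L6  ⟶  SIII  (L6)  txn=∅  M[L6]=70
step 11: P0: load  L4  ⟶  SSII  (L4)  txn=BusRd+Flush  M[L4]=55
step 12: P1: store L2 := 72  ⟶  IMII  (L2)  txn=∅  M[L2]=30
step 13: P1: store L5 := 12  ⟶  IMII  (L5)  txn=BusRdX  M[L5]=60
step 14: P2: load  L2  ⟶  ISSI  (L2)  txn=BusRd+Flush  M[L2]=72
step 15: P0: load  L4  ⟶  SSII  (L4)  txn=∅  M[L4]=55
step 16: P2: load  L2  ⟶  ISSI  (L2)  txn=∅  M[L2]=72
step 17: P1: store L4 := 15  ⟶  IMII  (L4)  txn=BusRdX  M[L4]=55
step 18: P3: load  L3  ⟶  ISIS  (L3)  txn=BusRd+Flush  M[L3]=37

state = M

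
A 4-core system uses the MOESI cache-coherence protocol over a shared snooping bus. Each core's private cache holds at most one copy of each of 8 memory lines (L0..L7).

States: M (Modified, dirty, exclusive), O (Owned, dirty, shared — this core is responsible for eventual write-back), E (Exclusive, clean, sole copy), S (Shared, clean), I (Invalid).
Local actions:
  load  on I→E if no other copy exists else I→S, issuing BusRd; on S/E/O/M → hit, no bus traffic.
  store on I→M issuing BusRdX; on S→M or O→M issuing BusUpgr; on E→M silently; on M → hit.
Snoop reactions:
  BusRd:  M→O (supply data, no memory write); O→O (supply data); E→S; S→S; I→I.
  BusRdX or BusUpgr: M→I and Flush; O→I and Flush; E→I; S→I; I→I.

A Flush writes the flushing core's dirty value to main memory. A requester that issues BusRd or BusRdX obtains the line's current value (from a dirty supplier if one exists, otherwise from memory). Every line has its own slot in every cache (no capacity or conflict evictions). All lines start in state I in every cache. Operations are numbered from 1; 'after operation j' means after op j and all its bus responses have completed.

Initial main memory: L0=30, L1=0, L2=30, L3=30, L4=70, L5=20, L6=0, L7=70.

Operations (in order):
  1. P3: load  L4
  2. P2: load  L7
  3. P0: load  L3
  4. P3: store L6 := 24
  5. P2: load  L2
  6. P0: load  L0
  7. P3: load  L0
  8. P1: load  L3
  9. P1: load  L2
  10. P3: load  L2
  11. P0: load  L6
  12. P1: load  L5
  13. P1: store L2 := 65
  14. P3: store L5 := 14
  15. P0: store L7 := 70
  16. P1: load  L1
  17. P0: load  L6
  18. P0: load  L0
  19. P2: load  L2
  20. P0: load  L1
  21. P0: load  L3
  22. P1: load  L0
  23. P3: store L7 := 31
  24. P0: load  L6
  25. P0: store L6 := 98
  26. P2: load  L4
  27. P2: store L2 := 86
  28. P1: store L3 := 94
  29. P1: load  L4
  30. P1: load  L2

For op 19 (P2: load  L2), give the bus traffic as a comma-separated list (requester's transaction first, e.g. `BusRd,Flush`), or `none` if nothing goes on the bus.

bus = BusRd

step 1: P3: load  L4  ⟶  IIIE  (L4)  txn=BusRd  M[L4]=70
step 2: P2: load  L7  ⟶  IIEI  (L7)  txn=BusRd  M[L7]=70
step 3: P0: load  L3  ⟶  EIII  (L3)  txn=BusRd  M[L3]=30
step 4: P3: store L6 := 24  ⟶  IIIM  (L6)  txn=BusRdX  M[L6]=0
step 5: P2: load  L2  ⟶  IIEI  (L2)  txn=BusRd  M[L2]=30
step 6: P0: load  L0  ⟶  EIII  (L0)  txn=BusRd  M[L0]=30
step 7: P3: load  L0  ⟶  SIIS  (L0)  txn=BusRd  M[L0]=30
step 8: P1: load  L3  ⟶  SSII  (L3)  txn=BusRd  M[L3]=30
step 9: P1: load  L2  ⟶  ISSI  (L2)  txn=BusRd  M[L2]=30
step 10: P3: load  L2  ⟶  ISSS  (L2)  txn=BusRd  M[L2]=30
step 11: P0: load  L6  ⟶  SIIO  (L6)  txn=BusRd  M[L6]=0
step 12: P1: load  L5  ⟶  IEII  (L5)  txn=BusRd  M[L5]=20
step 13: P1: store L2 := 65  ⟶  IMII  (L2)  txn=BusUpgr  M[L2]=30
step 14: P3: store L5 := 14  ⟶  IIIM  (L5)  txn=BusRdX  M[L5]=20
step 15: P0: store L7 := 70  ⟶  MIII  (L7)  txn=BusRdX  M[L7]=70
step 16: P1: load  L1  ⟶  IEII  (L1)  txn=BusRd  M[L1]=0
step 17: P0: load  L6  ⟶  SIIO  (L6)  txn=∅  M[L6]=0
step 18: P0: load  L0  ⟶  SIIS  (L0)  txn=∅  M[L0]=30
step 19: P2: load  L2  ⟶  IOSI  (L2)  txn=BusRd  M[L2]=30
step 20: P0: load  L1  ⟶  SSII  (L1)  txn=BusRd  M[L1]=0
step 21: P0: load  L3  ⟶  SSII  (L3)  txn=∅  M[L3]=30
step 22: P1: load  L0  ⟶  SSIS  (L0)  txn=BusRd  M[L0]=30
step 23: P3: store L7 := 31  ⟶  IIIM  (L7)  txn=BusRdX+Flush  M[L7]=70
step 24: P0: load  L6  ⟶  SIIO  (L6)  txn=∅  M[L6]=0
step 25: P0: store L6 := 98  ⟶  MIII  (L6)  txn=BusUpgr+Flush  M[L6]=24
step 26: P2: load  L4  ⟶  IISS  (L4)  txn=BusRd  M[L4]=70
step 27: P2: store L2 := 86  ⟶  IIMI  (L2)  txn=BusUpgr+Flush  M[L2]=65
step 28: P1: store L3 := 94  ⟶  IMII  (L3)  txn=BusUpgr  M[L3]=30
step 29: P1: load  L4  ⟶  ISSS  (L4)  txn=BusRd  M[L4]=70
step 30: P1: load  L2  ⟶  ISOI  (L2)  txn=BusRd  M[L2]=65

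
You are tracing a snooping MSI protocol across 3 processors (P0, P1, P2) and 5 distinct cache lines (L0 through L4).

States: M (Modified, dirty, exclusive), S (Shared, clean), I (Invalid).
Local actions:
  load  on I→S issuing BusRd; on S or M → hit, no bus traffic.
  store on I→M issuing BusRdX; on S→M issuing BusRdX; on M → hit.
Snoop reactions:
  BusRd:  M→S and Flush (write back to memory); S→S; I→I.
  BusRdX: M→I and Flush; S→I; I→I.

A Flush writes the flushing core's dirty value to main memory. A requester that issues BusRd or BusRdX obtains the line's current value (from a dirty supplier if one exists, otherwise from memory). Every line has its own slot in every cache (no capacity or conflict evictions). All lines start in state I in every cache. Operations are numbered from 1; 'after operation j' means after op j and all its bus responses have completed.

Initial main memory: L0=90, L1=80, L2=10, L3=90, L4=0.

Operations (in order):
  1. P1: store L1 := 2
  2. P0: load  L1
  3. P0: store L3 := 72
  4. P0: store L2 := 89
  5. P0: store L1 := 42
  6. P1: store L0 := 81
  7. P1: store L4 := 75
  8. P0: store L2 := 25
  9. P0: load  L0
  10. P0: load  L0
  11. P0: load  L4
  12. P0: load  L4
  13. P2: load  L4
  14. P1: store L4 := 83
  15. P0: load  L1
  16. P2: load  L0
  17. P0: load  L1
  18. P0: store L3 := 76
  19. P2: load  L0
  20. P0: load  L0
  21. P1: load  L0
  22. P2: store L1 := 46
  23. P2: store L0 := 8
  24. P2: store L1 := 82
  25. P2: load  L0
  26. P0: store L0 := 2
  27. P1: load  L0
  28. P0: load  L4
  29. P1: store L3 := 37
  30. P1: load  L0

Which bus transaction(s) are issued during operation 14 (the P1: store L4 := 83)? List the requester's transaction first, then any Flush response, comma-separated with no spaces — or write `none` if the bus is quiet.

step 1: P1: store L1 := 2  ⟶  IMI  (L1)  txn=BusRdX  M[L1]=80
step 2: P0: load  L1  ⟶  SSI  (L1)  txn=BusRd+Flush  M[L1]=2
step 3: P0: store L3 := 72  ⟶  MII  (L3)  txn=BusRdX  M[L3]=90
step 4: P0: store L2 := 89  ⟶  MII  (L2)  txn=BusRdX  M[L2]=10
step 5: P0: store L1 := 42  ⟶  MII  (L1)  txn=BusRdX  M[L1]=2
step 6: P1: store L0 := 81  ⟶  IMI  (L0)  txn=BusRdX  M[L0]=90
step 7: P1: store L4 := 75  ⟶  IMI  (L4)  txn=BusRdX  M[L4]=0
step 8: P0: store L2 := 25  ⟶  MII  (L2)  txn=∅  M[L2]=10
step 9: P0: load  L0  ⟶  SSI  (L0)  txn=BusRd+Flush  M[L0]=81
step 10: P0: load  L0  ⟶  SSI  (L0)  txn=∅  M[L0]=81
step 11: P0: load  L4  ⟶  SSI  (L4)  txn=BusRd+Flush  M[L4]=75
step 12: P0: load  L4  ⟶  SSI  (L4)  txn=∅  M[L4]=75
step 13: P2: load  L4  ⟶  SSS  (L4)  txn=BusRd  M[L4]=75
step 14: P1: store L4 := 83  ⟶  IMI  (L4)  txn=BusRdX  M[L4]=75
step 15: P0: load  L1  ⟶  MII  (L1)  txn=∅  M[L1]=2
step 16: P2: load  L0  ⟶  SSS  (L0)  txn=BusRd  M[L0]=81
step 17: P0: load  L1  ⟶  MII  (L1)  txn=∅  M[L1]=2
step 18: P0: store L3 := 76  ⟶  MII  (L3)  txn=∅  M[L3]=90
step 19: P2: load  L0  ⟶  SSS  (L0)  txn=∅  M[L0]=81
step 20: P0: load  L0  ⟶  SSS  (L0)  txn=∅  M[L0]=81
step 21: P1: load  L0  ⟶  SSS  (L0)  txn=∅  M[L0]=81
step 22: P2: store L1 := 46  ⟶  IIM  (L1)  txn=BusRdX+Flush  M[L1]=42
step 23: P2: store L0 := 8  ⟶  IIM  (L0)  txn=BusRdX  M[L0]=81
step 24: P2: store L1 := 82  ⟶  IIM  (L1)  txn=∅  M[L1]=42
step 25: P2: load  L0  ⟶  IIM  (L0)  txn=∅  M[L0]=81
step 26: P0: store L0 := 2  ⟶  MII  (L0)  txn=BusRdX+Flush  M[L0]=8
step 27: P1: load  L0  ⟶  SSI  (L0)  txn=BusRd+Flush  M[L0]=2
step 28: P0: load  L4  ⟶  SSI  (L4)  txn=BusRd+Flush  M[L4]=83
step 29: P1: store L3 := 37  ⟶  IMI  (L3)  txn=BusRdX+Flush  M[L3]=76
step 30: P1: load  L0  ⟶  SSI  (L0)  txn=∅  M[L0]=2

bus = BusRdX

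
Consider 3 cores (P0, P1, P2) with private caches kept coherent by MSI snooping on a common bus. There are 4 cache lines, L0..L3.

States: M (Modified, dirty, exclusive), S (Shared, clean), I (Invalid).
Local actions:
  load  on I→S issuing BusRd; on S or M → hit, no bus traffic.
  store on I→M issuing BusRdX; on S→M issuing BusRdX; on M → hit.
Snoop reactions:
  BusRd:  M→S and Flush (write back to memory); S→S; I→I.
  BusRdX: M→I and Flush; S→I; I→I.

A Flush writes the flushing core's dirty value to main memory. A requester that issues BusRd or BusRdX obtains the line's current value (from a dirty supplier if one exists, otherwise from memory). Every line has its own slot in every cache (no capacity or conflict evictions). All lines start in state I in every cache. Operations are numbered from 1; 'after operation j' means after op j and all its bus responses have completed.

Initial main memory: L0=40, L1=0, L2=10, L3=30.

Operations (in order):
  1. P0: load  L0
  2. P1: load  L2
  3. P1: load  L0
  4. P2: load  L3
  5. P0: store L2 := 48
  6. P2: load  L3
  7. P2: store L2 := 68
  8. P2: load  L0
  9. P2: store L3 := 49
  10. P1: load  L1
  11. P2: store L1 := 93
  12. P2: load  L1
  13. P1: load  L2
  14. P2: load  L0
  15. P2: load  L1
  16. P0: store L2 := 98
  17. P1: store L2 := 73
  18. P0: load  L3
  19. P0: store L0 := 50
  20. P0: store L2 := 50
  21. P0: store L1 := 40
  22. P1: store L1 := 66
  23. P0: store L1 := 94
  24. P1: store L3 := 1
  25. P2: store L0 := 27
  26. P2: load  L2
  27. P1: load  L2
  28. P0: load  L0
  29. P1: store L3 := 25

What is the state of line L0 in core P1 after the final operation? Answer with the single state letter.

step 1: P0: load  L0  ⟶  SII  (L0)  txn=BusRd  M[L0]=40
step 2: P1: load  L2  ⟶  ISI  (L2)  txn=BusRd  M[L2]=10
step 3: P1: load  L0  ⟶  SSI  (L0)  txn=BusRd  M[L0]=40
step 4: P2: load  L3  ⟶  IIS  (L3)  txn=BusRd  M[L3]=30
step 5: P0: store L2 := 48  ⟶  MII  (L2)  txn=BusRdX  M[L2]=10
step 6: P2: load  L3  ⟶  IIS  (L3)  txn=∅  M[L3]=30
step 7: P2: store L2 := 68  ⟶  IIM  (L2)  txn=BusRdX+Flush  M[L2]=48
step 8: P2: load  L0  ⟶  SSS  (L0)  txn=BusRd  M[L0]=40
step 9: P2: store L3 := 49  ⟶  IIM  (L3)  txn=BusRdX  M[L3]=30
step 10: P1: load  L1  ⟶  ISI  (L1)  txn=BusRd  M[L1]=0
step 11: P2: store L1 := 93  ⟶  IIM  (L1)  txn=BusRdX  M[L1]=0
step 12: P2: load  L1  ⟶  IIM  (L1)  txn=∅  M[L1]=0
step 13: P1: load  L2  ⟶  ISS  (L2)  txn=BusRd+Flush  M[L2]=68
step 14: P2: load  L0  ⟶  SSS  (L0)  txn=∅  M[L0]=40
step 15: P2: load  L1  ⟶  IIM  (L1)  txn=∅  M[L1]=0
step 16: P0: store L2 := 98  ⟶  MII  (L2)  txn=BusRdX  M[L2]=68
step 17: P1: store L2 := 73  ⟶  IMI  (L2)  txn=BusRdX+Flush  M[L2]=98
step 18: P0: load  L3  ⟶  SIS  (L3)  txn=BusRd+Flush  M[L3]=49
step 19: P0: store L0 := 50  ⟶  MII  (L0)  txn=BusRdX  M[L0]=40
step 20: P0: store L2 := 50  ⟶  MII  (L2)  txn=BusRdX+Flush  M[L2]=73
step 21: P0: store L1 := 40  ⟶  MII  (L1)  txn=BusRdX+Flush  M[L1]=93
step 22: P1: store L1 := 66  ⟶  IMI  (L1)  txn=BusRdX+Flush  M[L1]=40
step 23: P0: store L1 := 94  ⟶  MII  (L1)  txn=BusRdX+Flush  M[L1]=66
step 24: P1: store L3 := 1  ⟶  IMI  (L3)  txn=BusRdX  M[L3]=49
step 25: P2: store L0 := 27  ⟶  IIM  (L0)  txn=BusRdX+Flush  M[L0]=50
step 26: P2: load  L2  ⟶  SIS  (L2)  txn=BusRd+Flush  M[L2]=50
step 27: P1: load  L2  ⟶  SSS  (L2)  txn=BusRd  M[L2]=50
step 28: P0: load  L0  ⟶  SIS  (L0)  txn=BusRd+Flush  M[L0]=27
step 29: P1: store L3 := 25  ⟶  IMI  (L3)  txn=∅  M[L3]=49

state = I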